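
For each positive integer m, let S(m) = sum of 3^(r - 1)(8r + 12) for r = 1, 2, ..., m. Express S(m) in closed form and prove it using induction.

S(m) = 4·3^m(m + 1) - 4

We claim S(m) = 4·3^m(m + 1) - 4 for all m ≥ 1.
Base step (m = 1): S(1) = 20, and the closed form gives 20. They agree.
Suppose the result is true for m = r, so S(r) = 4·3^r(r + 1) - 4.
Then S(r+1) = S(r) + (3^r(8r + 20)) = (4·3^r(r + 1) - 4) + (3^r(8r + 20)).
Simplifying, S(r+1) = 12·3^r·r + 24·3^r - 4 = 4·3^(r+1)((r+1) + 1) - 4,
which is the closed form with m = r+1.
By induction, the statement is established for all m ≥ 1.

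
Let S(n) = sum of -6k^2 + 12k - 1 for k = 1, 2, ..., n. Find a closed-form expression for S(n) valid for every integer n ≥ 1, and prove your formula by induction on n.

S(n) = -n(2n^2 - 3n - 4)

We claim S(n) = -n(2n^2 - 3n - 4) for all n ≥ 1.
Base step (n = 1): S(1) = 5, and the closed form gives 5. They agree.
For the inductive step, assume it holds for an arbitrary k ≥ 1, so S(k) = k(-2k^2 + 3k + 4).
Then S(k+1) = S(k) + (-6k^2 + 5) = (k(-2k^2 + 3k + 4)) + (-6k^2 + 5).
Simplifying, S(k+1) = -(k + 1)(2k^2 + k - 5) = -(k+1)(2(k+1)^2 - 3(k+1) - 4),
which is the closed form with n = k+1.
Hence, by induction on n, the claim holds for every n ≥ 1.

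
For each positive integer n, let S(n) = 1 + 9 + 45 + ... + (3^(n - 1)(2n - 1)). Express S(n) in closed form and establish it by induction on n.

S(n) = 3^n(n - 1) + 1

We claim S(n) = 3^n(n - 1) + 1 for all n ≥ 1.
When n = 1: S(1) = 1, and the closed form gives 1. They agree.
Suppose the result is true for n = j, so S(j) = 3^j(j - 1) + 1.
Then S(j+1) = S(j) + (3^j(2j + 1)) = (3^j(j - 1) + 1) + (3^j(2j + 1)).
Simplifying, S(j+1) = 3^(j + 1)j + 1 = 3^(j+1)((j+1) - 1) + 1,
which is the closed form with n = j+1.
This completes the induction.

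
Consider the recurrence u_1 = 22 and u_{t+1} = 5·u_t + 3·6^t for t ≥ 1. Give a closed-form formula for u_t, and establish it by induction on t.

u_t = 4·5^(t - 1) + 3·6^t

Computing the first terms: u_1 = 22, u_2 = 128, u_3 = 748. This suggests u_t = 4·5^(t - 1) + 3·6^t.
Base step (t = 1): the formula gives 22 = 22 = u_1.
Inductive step: assume the claim holds for t = k, so u_k = 4·5^(k - 1) + 3·6^k.
Then u_{k+1} = 5·u_k + 3·6^k = 5·(4·5^(k - 1) + 3·6^k) + 3·6^k = 4·5^k + 3·6^(k + 1) = 4·5^((k+1) - 1) + 3·6^(k+1),
which is the claimed formula at t = k+1.
Hence, by induction on t, the claim holds for every t ≥ 1.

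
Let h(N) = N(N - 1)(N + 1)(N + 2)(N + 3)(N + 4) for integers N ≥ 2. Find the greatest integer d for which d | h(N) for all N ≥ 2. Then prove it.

Computing the first values: h(2) = 720 and h(3) = 5040; gcd(720, 5040) = 720, so d ≤ 720.
We prove 720 | N(N - 1)(N + 1)(N + 2)(N + 3)(N + 4) for all N ≥ 2 by induction on N.
Base step (N = 2): h(2) = 720 = 720·(1), so 720 | h(2).
Inductive step: assume the claim holds for N = k, i.e. 720 | h(k). Then
h(k+1) − h(k) = k·(k+1)·(k+2)·(k+3)·(k+4)·(k+5) − (k-1)·k·(k+1)·(k+2)·(k+3)·(k+4) = k·(k+1)·(k+2)·(k+3)·(k+4)·[(k+5) − (k-1)] = 6·k·(k+1)·(k+2)·(k+3)·(k+4). The product of 5 consecutive integers is divisible by (5)! = 120, so h(k+1) − h(k) is divisible by 6·120 = 720. By the inductive hypothesis 720 | h(k), hence 720 | h(k+1).
By induction, the statement is established for all N ≥ 2.
Therefore the largest such d is 720.

d = 720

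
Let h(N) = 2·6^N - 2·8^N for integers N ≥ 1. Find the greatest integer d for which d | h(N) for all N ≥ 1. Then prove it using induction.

Computing the first values: h(1) = -4 and h(2) = -56; gcd(-4, -56) = 4, so d ≤ 4.
We prove 4 | 2·6^N - 2·8^N for all N ≥ 1 by induction on N.
Base case (N = 1): h(1) = -4 = 4·(-1), so 4 | h(1).
For the inductive step, assume it holds for an arbitrary j ≥ 1, i.e. 4 | h(j). Then
h(j+1) − 8·h(j) = (2·6^(j+1) - 2·8^(j+1)) − 8·(2·6^j - 2·8^j) = (2)·6^j·(6 − 8) = (-4)·6^j. Since 4 | h(j) by the inductive hypothesis, 4 | 8·h(j); and 4 | -4 since -4 = 4·-1. Therefore 4 | h(j+1).
Hence, by induction on N, the claim holds for every N ≥ 1.
Therefore the largest such d is 4.

d = 4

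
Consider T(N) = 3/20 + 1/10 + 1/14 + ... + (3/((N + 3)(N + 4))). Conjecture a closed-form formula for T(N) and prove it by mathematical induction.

We claim T(N) = 3N/(4(N + 4)) for all N ≥ 1.
When N = 1: T(1) = 3/20, and the closed form gives 3/20. They agree.
Suppose the result is true for N = m, so T(m) = 3m/(4(m + 4)).
Then T(m+1) = T(m) + (3/((m + 4)(m + 5))) = (3m/(4(m + 4))) + (3/((m + 4)(m + 5))).
Simplifying, T(m+1) = 3(m + 1)/(4(m + 5)) = 3(m+1)/(4((m+1) + 4)),
which is the closed form with N = m+1.
Hence, by induction on N, the claim holds for every N ≥ 1.

T(N) = 3N/(4(N + 4))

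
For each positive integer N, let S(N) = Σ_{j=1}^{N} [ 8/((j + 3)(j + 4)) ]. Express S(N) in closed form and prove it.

We claim S(N) = 2N/(N + 4) for all N ≥ 1.
For the base case N = 1: S(1) = 2/5, and the closed form gives 2/5. They agree.
Inductive step: suppose the statement holds for some j ≥ 1, so S(j) = 2j/(j + 4).
Then S(j+1) = S(j) + (8/((j + 4)(j + 5))) = (2j/(j + 4)) + (8/((j + 4)(j + 5))).
Simplifying, S(j+1) = 2(j + 1)/(j + 5) = 2(j+1)/((j+1) + 4),
which is the closed form with N = j+1.
This completes the induction.

S(N) = 2N/(N + 4)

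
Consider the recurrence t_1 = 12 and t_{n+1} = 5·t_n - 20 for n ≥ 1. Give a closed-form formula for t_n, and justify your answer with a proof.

t_n = 7·5^(n - 1) + 5

Computing the first terms: t_1 = 12, t_2 = 40, t_3 = 180. This suggests t_n = 7·5^(n - 1) + 5.
Base case (n = 1): the formula gives 12 = 12 = t_1.
Inductive step: suppose the statement holds for some j ≥ 1, so t_j = 7·5^(j - 1) + 5.
Then t_{j+1} = 5·t_j - 20 = 5·(7·5^(j - 1) + 5) - 20 = 7·5^j + 5 = 7·5^((j+1) - 1) + 5,
which is the claimed formula at n = j+1.
Hence, by induction on n, the claim holds for every n ≥ 1.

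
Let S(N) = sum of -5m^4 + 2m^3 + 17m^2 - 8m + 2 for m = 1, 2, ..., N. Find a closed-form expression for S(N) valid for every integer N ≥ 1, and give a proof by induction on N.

S(N) = -N(N^4 + 2N^3 - 5N^2 - 5N - 1)

We claim S(N) = -N(N^4 + 2N^3 - 5N^2 - 5N - 1) for all N ≥ 1.
For the base case N = 1: S(1) = 8, and the closed form gives 8. They agree.
For the inductive step, assume it holds for an arbitrary m ≥ 1, so S(m) = m(-m^4 - 2m^3 + 5m^2 + 5m + 1).
Then S(m+1) = S(m) + (-5m^4 - 18m^3 - 7m^2 + 12m + 8) = (m(-m^4 - 2m^3 + 5m^2 + 5m + 1)) + (-5m^4 - 18m^3 - 7m^2 + 12m + 8).
Simplifying, S(m+1) = -(m + 1)(m^4 + 6m^3 + 7m^2 - 5m - 8) = -(m+1)((m+1)^4 + 2(m+1)^3 - 5(m+1)^2 - 5(m+1) - 1),
which is the closed form with N = m+1.
By induction, the statement is established for all N ≥ 1.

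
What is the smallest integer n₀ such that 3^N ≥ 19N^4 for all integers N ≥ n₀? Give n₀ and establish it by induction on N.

At N = 11: 177147 < 278179, so the inequality fails and n₀ ≥ 12. We prove 3^N ≥ 19N^4 for all N ≥ 12.
Base case (N = 12): 3^N = 531441 and 19N^4 = 393984, so 531441 ≥ 393984.
Inductive step: suppose the statement holds for some m ≥ 12, so 3^m ≥ 19m^4.
Then 3^(m + 1) = 3·(3^m) ≥ 3·(19m^4).
Also, for m ≥ 12 we have 3·(19m^4) ≥ 19(m+1)^4, since 3 ≥ (1 + 1/m)^4 for all m ≥ 12.
Combining, 3^(m + 1) ≥ 19(m+1)^4.
By induction, the statement is established for all N ≥ 12.
Hence the smallest such n₀ is 12.

n₀ = 12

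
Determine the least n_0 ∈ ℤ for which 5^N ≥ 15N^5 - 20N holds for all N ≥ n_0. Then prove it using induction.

n_0 = 9

At N = 8: 390625 < 491360, so the inequality fails and n_0 ≥ 9. We prove 5^N ≥ 15N^5 - 20N for all N ≥ 9.
Base step (N = 9): 5^N = 1953125 and 15N^5 - 20N = 885555, so 1953125 ≥ 885555.
For the inductive step, assume it holds for an arbitrary i ≥ 9, so 5^i ≥ 15i^5 - 20i.
Then 5^(i + 1) = 5·(5^i) ≥ 5·(15i^5 - 20i).
Also, for i ≥ 9 we have 5·(15i^5 - 20i) ≥ 15(i+1)^5 - 20(i+1), since 5·(15i^5 - 20i) − (15(i+1)^5 - 20(i+1)) = 60i^5 - 75i^4 - 150i^3 - 150i^2 - 155i + 5, which is nonnegative for all i ≥ 9.
Combining, 5^(i + 1) ≥ 15(i+1)^5 - 20(i+1).
By induction, the statement is established for all N ≥ 9.
Hence the smallest such n_0 is 9.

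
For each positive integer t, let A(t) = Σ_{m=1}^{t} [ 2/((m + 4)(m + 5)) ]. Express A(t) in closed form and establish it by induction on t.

A(t) = 2t/(5(t + 5))

We claim A(t) = 2t/(5(t + 5)) for all t ≥ 1.
Base step (t = 1): A(1) = 1/15, and the closed form gives 1/15. They agree.
Suppose the result is true for t = m, so A(m) = 2m/(5(m + 5)).
Then A(m+1) = A(m) + (2/((m + 5)(m + 6))) = (2m/(5(m + 5))) + (2/((m + 5)(m + 6))).
Simplifying, A(m+1) = 2(m + 1)/(5(m + 6)) = 2(m+1)/(5((m+1) + 5)),
which is the closed form with t = m+1.
By induction, the statement is established for all t ≥ 1.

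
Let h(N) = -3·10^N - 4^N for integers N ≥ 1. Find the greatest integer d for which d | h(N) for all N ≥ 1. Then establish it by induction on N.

d = 2

Computing the first values: h(1) = -34 and h(2) = -316; gcd(-34, -316) = 2, so d ≤ 2.
We prove 2 | -3·10^N - 4^N for all N ≥ 1 by induction on N.
Base case (N = 1): h(1) = -34 = 2·(-17), so 2 | h(1).
For the inductive step, assume it holds for an arbitrary j ≥ 1, i.e. 2 | h(j). Then
h(j+1) − 10·h(j) = (-3·10^(j+1) - 4^(j+1)) − 10·(-3·10^j - 4^j) = (-1)·4^j·(4 − 10) = (6)·4^j. Since 2 | h(j) by the inductive hypothesis, 2 | 10·h(j); and 2 | 6 since 6 = 2·3. Therefore 2 | h(j+1).
By the principle of mathematical induction, the result holds for all N ≥ 1.
Therefore the largest such d is 2.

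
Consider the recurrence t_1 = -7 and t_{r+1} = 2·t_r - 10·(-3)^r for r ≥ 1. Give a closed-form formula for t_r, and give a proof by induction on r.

Computing the first terms: t_1 = -7, t_2 = 16, t_3 = -58. This suggests t_r = 2(-3)^r - 2^(r - 1).
When r = 1: the formula gives -7 = -7 = t_1.
Inductive step: suppose the statement holds for some m ≥ 1, so t_m = 2(-3)^m - 2^(m - 1).
Then t_{m+1} = 2·t_m - 10·(-3)^m = 2·(2(-3)^m - 2^(m - 1)) - 10·(-3)^m = 2(-3)^(m + 1) - 2^m = 2(-3)^(m+1) - 2^((m+1) - 1),
which is the claimed formula at r = m+1.
Hence, by induction on r, the claim holds for every r ≥ 1.

t_r = 2(-3)^r - 2^(r - 1)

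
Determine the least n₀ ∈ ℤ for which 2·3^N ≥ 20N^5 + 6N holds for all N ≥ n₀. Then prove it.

At N = 14: 9565938 < 10756564, so the inequality fails and n₀ ≥ 15. We prove 2·3^N ≥ 20N^5 + 6N for all N ≥ 15.
When N = 15: 2·3^N = 28697814 and 20N^5 + 6N = 15187590, so 28697814 ≥ 15187590.
For the inductive step, assume it holds for an arbitrary m ≥ 15, so 2·3^m ≥ 20m^5 + 6m.
Then 2·3^(m + 1) = 3·(2·3^m) ≥ 3·(20m^5 + 6m).
Also, for m ≥ 15 we have 3·(20m^5 + 6m) ≥ 20(m+1)^5 + 6(m+1), since 3·(20m^5 + 6m) − (20(m+1)^5 + 6(m+1)) = 40m^5 - 100m^4 - 200m^3 - 200m^2 - 88m - 26, which is nonnegative for all m ≥ 15.
Combining, 2·3^(m + 1) ≥ 20(m+1)^5 + 6(m+1).
By induction, the statement is established for all N ≥ 15.
Hence the smallest such n₀ is 15.

n₀ = 15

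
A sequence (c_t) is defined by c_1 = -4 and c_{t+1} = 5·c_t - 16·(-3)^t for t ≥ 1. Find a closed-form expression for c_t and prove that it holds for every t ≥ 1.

c_t = 2(-3)^t + 2·5^(t - 1)

Computing the first terms: c_1 = -4, c_2 = 28, c_3 = -4. This suggests c_t = 2(-3)^t + 2·5^(t - 1).
For the base case t = 1: the formula gives -4 = -4 = c_1.
Inductive step: suppose the statement holds for some r ≥ 1, so c_r = 2(-3)^r + 2·5^(r - 1).
Then c_{r+1} = 5·c_r - 16·(-3)^r = 5·(2(-3)^r + 2·5^(r - 1)) - 16·(-3)^r = 2(-3)^(r + 1) + 2·5^r = 2(-3)^(r+1) + 2·5^((r+1) - 1),
which is the claimed formula at t = r+1.
This completes the induction.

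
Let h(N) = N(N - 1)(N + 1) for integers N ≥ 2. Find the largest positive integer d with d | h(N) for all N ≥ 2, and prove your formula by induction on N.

Computing the first values: h(2) = 6 and h(3) = 24; gcd(6, 24) = 6, so d ≤ 6.
We prove 6 | N(N - 1)(N + 1) for all N ≥ 2 by induction on N.
Base step (N = 2): h(2) = 6 = 6·(1), so 6 | h(2).
Inductive step: suppose the statement holds for some p ≥ 2, i.e. 6 | h(p). Then
h(p+1) − h(p) = p·(p+1)·(p+2) − (p-1)·p·(p+1) = p·(p+1)·[(p+2) − (p-1)] = 3·p·(p+1). The product of 2 consecutive integers is divisible by (2)! = 2, so h(p+1) − h(p) is divisible by 3·2 = 6. By the inductive hypothesis 6 | h(p), hence 6 | h(p+1).
By induction, the statement is established for all N ≥ 2.
Therefore the largest such d is 6.

d = 6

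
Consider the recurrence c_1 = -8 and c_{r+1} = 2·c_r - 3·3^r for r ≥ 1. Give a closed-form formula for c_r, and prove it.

Computing the first terms: c_1 = -8, c_2 = -25, c_3 = -77. This suggests c_r = 2^(r - 1) - 3^(r + 1).
When r = 1: the formula gives -8 = -8 = c_1.
Suppose the result is true for r = k, so c_k = 2^(k - 1) - 3^(k + 1).
Then c_{k+1} = 2·c_k - 3·3^k = 2·(2^(k - 1) - 3^(k + 1)) - 3·3^k = 2^k - 3^(k + 2) = 2^((k+1) - 1) - 3^((k+1) + 1),
which is the claimed formula at r = k+1.
Hence, by induction on r, the claim holds for every r ≥ 1.

c_r = 2^(r - 1) - 3^(r + 1)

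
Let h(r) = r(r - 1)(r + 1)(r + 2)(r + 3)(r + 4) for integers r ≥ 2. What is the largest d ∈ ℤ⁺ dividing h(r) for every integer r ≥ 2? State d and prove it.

Computing the first values: h(2) = 720 and h(3) = 5040; gcd(720, 5040) = 720, so d ≤ 720.
We prove 720 | r(r - 1)(r + 1)(r + 2)(r + 3)(r + 4) for all r ≥ 2 by induction on r.
Base step (r = 2): h(2) = 720 = 720·(1), so 720 | h(2).
Suppose the result is true for r = m, i.e. 720 | h(m). Then
h(m+1) − h(m) = m·(m+1)·(m+2)·(m+3)·(m+4)·(m+5) − (m-1)·m·(m+1)·(m+2)·(m+3)·(m+4) = m·(m+1)·(m+2)·(m+3)·(m+4)·[(m+5) − (m-1)] = 6·m·(m+1)·(m+2)·(m+3)·(m+4). The product of 5 consecutive integers is divisible by (5)! = 120, so h(m+1) − h(m) is divisible by 6·120 = 720. By the inductive hypothesis 720 | h(m), hence 720 | h(m+1).
Hence, by induction on r, the claim holds for every r ≥ 2.
Therefore the largest such d is 720.

d = 720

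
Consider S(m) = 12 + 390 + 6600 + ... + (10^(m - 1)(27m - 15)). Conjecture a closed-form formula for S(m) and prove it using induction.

S(m) = 10^m(3m - 2) + 2

We claim S(m) = 10^m(3m - 2) + 2 for all m ≥ 1.
Base case (m = 1): S(1) = 12, and the closed form gives 12. They agree.
Suppose the result is true for m = k, so S(k) = 10^k(3k - 2) + 2.
Then S(k+1) = S(k) + (10^k(27k + 12)) = (10^k(3k - 2) + 2) + (10^k(27k + 12)).
Simplifying, S(k+1) = 30·10^k·k + 10·10^k + 2 = 10^(k+1)(3(k+1) - 2) + 2,
which is the closed form with m = k+1.
This completes the induction.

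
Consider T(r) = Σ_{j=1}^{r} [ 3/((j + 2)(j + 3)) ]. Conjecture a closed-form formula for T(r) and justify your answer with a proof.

T(r) = r/(r + 3)

We claim T(r) = r/(r + 3) for all r ≥ 1.
When r = 1: T(1) = 1/4, and the closed form gives 1/4. They agree.
Inductive step: assume the claim holds for r = j, so T(j) = j/(j + 3).
Then T(j+1) = T(j) + (3/((j + 3)(j + 4))) = (j/(j + 3)) + (3/((j + 3)(j + 4))).
Simplifying, T(j+1) = (j + 1)/(j + 4) = (j+1)/((j+1) + 3),
which is the closed form with r = j+1.
Hence, by induction on r, the claim holds for every r ≥ 1.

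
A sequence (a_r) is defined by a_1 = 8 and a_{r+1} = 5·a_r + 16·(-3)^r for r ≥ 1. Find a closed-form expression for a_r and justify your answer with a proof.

a_r = -2(-3)^r + 2·5^(r - 1)

Computing the first terms: a_1 = 8, a_2 = -8, a_3 = 104. This suggests a_r = -2(-3)^r + 2·5^(r - 1).
For the base case r = 1: the formula gives 8 = 8 = a_1.
Suppose the result is true for r = m, so a_m = -2(-3)^m + 2·5^(m - 1).
Then a_{m+1} = 5·a_m + 16·(-3)^m = 5·(-2(-3)^m + 2·5^(m - 1)) + 16·(-3)^m = -2(-3)^(m + 1) + 2·5^m = -2(-3)^(m+1) + 2·5^((m+1) - 1),
which is the claimed formula at r = m+1.
Hence, by induction on r, the claim holds for every r ≥ 1.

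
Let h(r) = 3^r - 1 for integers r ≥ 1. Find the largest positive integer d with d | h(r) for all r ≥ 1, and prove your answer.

d = 2

Computing the first values: h(1) = 2 and h(2) = 8; gcd(2, 8) = 2, so d ≤ 2.
We prove 2 | 3^r - 1 for all r ≥ 1 by induction on r.
Base case (r = 1): h(1) = 2 = 2·(1), so 2 | h(1).
For the inductive step, assume it holds for an arbitrary m ≥ 1, i.e. 2 | h(m). Then
3^{m+1} − 1^{m+1} = 3·3^m − 1·1^m = 3·(3^m − 1^m) + (2)·1^m. The first term is divisible by 2 by the inductive hypothesis, and the second term (2)·1^m is divisible by 2 since 2 | 2. Hence 2 | h(m+1).
This completes the induction.
Therefore the largest such d is 2.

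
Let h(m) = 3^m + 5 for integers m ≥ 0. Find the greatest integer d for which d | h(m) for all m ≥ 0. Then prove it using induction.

Computing the first values: h(0) = 6 and h(1) = 8; gcd(6, 8) = 2, so d ≤ 2.
We prove 2 | 3^m + 5 for all m ≥ 0 by induction on m.
Base case (m = 0): h(0) = 6 = 2·(3), so 2 | h(0).
Suppose the result is true for m = j, i.e. 2 | h(j). Then
h(j+1) = 3^(j+1) + 5 = 3·(3^j + 5) - 10 = 3·h(j) - 10. The first term is divisible by 2 by the inductive hypothesis, and -10 is divisible by 2. Hence 2 | h(j+1).
By induction, the statement is established for all m ≥ 0.
Therefore the largest such d is 2.

d = 2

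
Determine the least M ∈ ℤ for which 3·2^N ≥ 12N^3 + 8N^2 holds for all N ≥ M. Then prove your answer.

At N = 13: 24576 < 27716, so the inequality fails and M ≥ 14. We prove 3·2^N ≥ 12N^3 + 8N^2 for all N ≥ 14.
When N = 14: 3·2^N = 49152 and 12N^3 + 8N^2 = 34496, so 49152 ≥ 34496.
For the inductive step, assume it holds for an arbitrary m ≥ 14, so 3·2^m ≥ 12m^3 + 8m^2.
Then 3·2^(m + 1) = 2·(3·2^m) ≥ 2·(12m^3 + 8m^2).
Also, for m ≥ 14 we have 2·(12m^3 + 8m^2) ≥ 12(m+1)^3 + 8(m+1)^2, since 2·(12m^3 + 8m^2) − (12(m+1)^3 + 8(m+1)^2) = 12m^3 - 28m^2 - 52m - 20, which is nonnegative for all m ≥ 14.
Combining, 3·2^(m + 1) ≥ 12(m+1)^3 + 8(m+1)^2.
Hence, by induction on N, the claim holds for every N ≥ 14.
Hence the smallest such M is 14.

M = 14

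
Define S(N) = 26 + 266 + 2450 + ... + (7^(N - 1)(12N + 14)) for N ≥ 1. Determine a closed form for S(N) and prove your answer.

We claim S(N) = 2·7^N(N + 1) - 2 for all N ≥ 1.
Base step (N = 1): S(1) = 26, and the closed form gives 26. They agree.
Suppose the result is true for N = r, so S(r) = 2·7^r(r + 1) - 2.
Then S(r+1) = S(r) + (7^r(12r + 26)) = (2·7^r(r + 1) - 2) + (7^r(12r + 26)).
Simplifying, S(r+1) = 14·7^r·r + 28·7^r - 2 = 2·7^(r+1)((r+1) + 1) - 2,
which is the closed form with N = r+1.
This completes the induction.

S(N) = 2·7^N(N + 1) - 2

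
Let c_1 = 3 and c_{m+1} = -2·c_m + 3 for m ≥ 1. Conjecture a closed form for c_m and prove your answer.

c_m = -(-2)^m + 1

Computing the first terms: c_1 = 3, c_2 = -3, c_3 = 9. This suggests c_m = -(-2)^m + 1.
Base case (m = 1): the formula gives 3 = 3 = c_1.
For the inductive step, assume it holds for an arbitrary k ≥ 1, so c_k = -(-2)^k + 1.
Then c_{k+1} = -2·c_k + 3 = -2·(-(-2)^k + 1) + 3 = -(-2)^(k + 1) + 1,
which is the claimed formula at m = k+1.
This completes the induction.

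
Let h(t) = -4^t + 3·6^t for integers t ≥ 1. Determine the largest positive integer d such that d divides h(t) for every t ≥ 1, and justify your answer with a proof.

d = 2

Computing the first values: h(1) = 14 and h(2) = 92; gcd(14, 92) = 2, so d ≤ 2.
We prove 2 | -4^t + 3·6^t for all t ≥ 1 by induction on t.
Base case (t = 1): h(1) = 14 = 2·(7), so 2 | h(1).
Suppose the result is true for t = i, i.e. 2 | h(i). Then
h(i+1) − 6·h(i) = (-4^(i+1) + 3·6^(i+1)) − 6·(-4^i + 3·6^i) = (-1)·4^i·(4 − 6) = (2)·4^i. Since 2 | h(i) by the inductive hypothesis, 2 | 6·h(i); and 2 | 2 since 2 = 2·1. Therefore 2 | h(i+1).
By induction, the statement is established for all t ≥ 1.
Therefore the largest such d is 2.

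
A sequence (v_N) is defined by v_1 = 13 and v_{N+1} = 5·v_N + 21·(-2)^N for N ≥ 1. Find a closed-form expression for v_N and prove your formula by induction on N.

v_N = -3(-2)^N + 7·5^(N - 1)

Computing the first terms: v_1 = 13, v_2 = 23, v_3 = 199. This suggests v_N = -3(-2)^N + 7·5^(N - 1).
For the base case N = 1: the formula gives 13 = 13 = v_1.
Inductive step: assume the claim holds for N = k, so v_k = -3(-2)^k + 7·5^(k - 1).
Then v_{k+1} = 5·v_k + 21·(-2)^k = 5·(-3(-2)^k + 7·5^(k - 1)) + 21·(-2)^k = -3(-2)^(k + 1) + 7·5^k = -3(-2)^(k+1) + 7·5^((k+1) - 1),
which is the claimed formula at N = k+1.
By induction, the statement is established for all N ≥ 1.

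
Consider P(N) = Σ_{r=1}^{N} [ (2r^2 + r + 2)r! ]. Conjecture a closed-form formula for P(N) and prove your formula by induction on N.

We claim P(N) = (2N + 1)(N + 1)! - 1 for all N ≥ 1.
Base case (N = 1): P(1) = 5, and the closed form gives 5. They agree.
Suppose the result is true for N = r, so P(r) = (2r + 1)(r + 1)! - 1.
Then P(r+1) = P(r) + ((2r^2 + 5r + 5)(r + 1)!) = ((2r + 1)(r + 1)! - 1) + ((2r^2 + 5r + 5)(r + 1)!).
Simplifying, P(r+1) = (2(r+1) + 1)((r+1) + 1)! - 1,
which is the closed form with N = r+1.
By the principle of mathematical induction, the result holds for all N ≥ 1.

P(N) = (2N + 1)(N + 1)! - 1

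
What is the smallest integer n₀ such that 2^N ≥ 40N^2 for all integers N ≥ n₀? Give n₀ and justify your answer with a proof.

At N = 12: 4096 < 5760, so the inequality fails and n₀ ≥ 13. We prove 2^N ≥ 40N^2 for all N ≥ 13.
Base case (N = 13): 2^N = 8192 and 40N^2 = 6760, so 8192 ≥ 6760.
Suppose the result is true for N = j, so 2^j ≥ 40j^2.
Then 2^(j + 1) = 2·(2^j) ≥ 2·(40j^2).
Also, for j ≥ 13 we have 2·(40j^2) ≥ 40(j+1)^2, since 2 ≥ (1 + 1/j)^2 for all j ≥ 13.
Combining, 2^(j + 1) ≥ 40(j+1)^2.
By induction, the statement is established for all N ≥ 13.
Hence the smallest such n₀ is 13.

n₀ = 13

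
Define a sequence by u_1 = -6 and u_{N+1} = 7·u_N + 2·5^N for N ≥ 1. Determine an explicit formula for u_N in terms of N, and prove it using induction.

u_N = -5^N - 7^(N - 1)

Computing the first terms: u_1 = -6, u_2 = -32, u_3 = -174. This suggests u_N = -5^N - 7^(N - 1).
When N = 1: the formula gives -6 = -6 = u_1.
Inductive step: assume the claim holds for N = i, so u_i = -5^i - 7^(i - 1).
Then u_{i+1} = 7·u_i + 2·5^i = 7·(-5^i - 7^(i - 1)) + 2·5^i = -5^(i + 1) - 7^i = -5^(i+1) - 7^((i+1) - 1),
which is the claimed formula at N = i+1.
By the principle of mathematical induction, the result holds for all N ≥ 1.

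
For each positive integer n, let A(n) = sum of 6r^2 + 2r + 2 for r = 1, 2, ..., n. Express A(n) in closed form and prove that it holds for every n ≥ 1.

We claim A(n) = 2n(n^2 + 2n + 2) for all n ≥ 1.
Base case (n = 1): A(1) = 10, and the closed form gives 10. They agree.
For the inductive step, assume it holds for an arbitrary r ≥ 1, so A(r) = 2r(r^2 + 2r + 2).
Then A(r+1) = A(r) + (6r^2 + 14r + 10) = (2r(r^2 + 2r + 2)) + (6r^2 + 14r + 10).
Simplifying, A(r+1) = 2(r + 1)(r^2 + 4r + 5) = 2(r+1)((r+1)^2 + 2(r+1) + 2),
which is the closed form with n = r+1.
This completes the induction.

A(n) = 2n(n^2 + 2n + 2)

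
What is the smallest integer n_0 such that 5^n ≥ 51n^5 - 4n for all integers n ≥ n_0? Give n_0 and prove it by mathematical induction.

n_0 = 10

At n = 9: 1953125 < 3011463, so the inequality fails and n_0 ≥ 10. We prove 5^n ≥ 51n^5 - 4n for all n ≥ 10.
Base case (n = 10): 5^n = 9765625 and 51n^5 - 4n = 5099960, so 9765625 ≥ 5099960.
Inductive step: suppose the statement holds for some m ≥ 10, so 5^m ≥ 51m^5 - 4m.
Then 5^(m + 1) = 5·(5^m) ≥ 5·(51m^5 - 4m).
Also, for m ≥ 10 we have 5·(51m^5 - 4m) ≥ 51(m+1)^5 - 4(m+1), since 5·(51m^5 - 4m) − (51(m+1)^5 - 4(m+1)) = 204m^5 - 255m^4 - 510m^3 - 510m^2 - 271m - 47, which is nonnegative for all m ≥ 10.
Combining, 5^(m + 1) ≥ 51(m+1)^5 - 4(m+1).
By induction, the statement is established for all n ≥ 10.
Hence the smallest such n_0 is 10.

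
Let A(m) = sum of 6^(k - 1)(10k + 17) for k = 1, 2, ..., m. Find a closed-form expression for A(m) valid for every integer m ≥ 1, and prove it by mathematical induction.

A(m) = 6^m(2m + 3) - 3

We claim A(m) = 6^m(2m + 3) - 3 for all m ≥ 1.
Base step (m = 1): A(1) = 27, and the closed form gives 27. They agree.
For the inductive step, assume it holds for an arbitrary k ≥ 1, so A(k) = 6^k(2k + 3) - 3.
Then A(k+1) = A(k) + (6^k(10k + 27)) = (6^k(2k + 3) - 3) + (6^k(10k + 27)).
Simplifying, A(k+1) = 12·6^k·k + 30·6^k - 3 = 6^(k+1)(2(k+1) + 3) - 3,
which is the closed form with m = k+1.
By induction, the statement is established for all m ≥ 1.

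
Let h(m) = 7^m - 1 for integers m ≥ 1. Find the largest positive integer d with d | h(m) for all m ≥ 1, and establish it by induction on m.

Computing the first values: h(1) = 6 and h(2) = 48; gcd(6, 48) = 6, so d ≤ 6.
We prove 6 | 7^m - 1 for all m ≥ 1 by induction on m.
For the base case m = 1: h(1) = 6 = 6·(1), so 6 | h(1).
Suppose the result is true for m = j, i.e. 6 | h(j). Then
7^{j+1} − 1^{j+1} = 7·7^j − 1·1^j = 7·(7^j − 1^j) + (6)·1^j. The first term is divisible by 6 by the inductive hypothesis, and the second term (6)·1^j is divisible by 6 since 6 | 6. Hence 6 | h(j+1).
This completes the induction.
Therefore the largest such d is 6.

d = 6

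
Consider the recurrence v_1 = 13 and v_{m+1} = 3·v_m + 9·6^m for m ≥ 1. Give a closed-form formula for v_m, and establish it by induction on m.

Computing the first terms: v_1 = 13, v_2 = 93, v_3 = 603. This suggests v_m = -5·3^(m - 1) + 3·6^m.
For the base case m = 1: the formula gives 13 = 13 = v_1.
For the inductive step, assume it holds for an arbitrary k ≥ 1, so v_k = -5·3^(k - 1) + 3·6^k.
Then v_{k+1} = 3·v_k + 9·6^k = 3·(-5·3^(k - 1) + 3·6^k) + 9·6^k = -5·3^k + 3·6^(k + 1) = -5·3^((k+1) - 1) + 3·6^(k+1),
which is the claimed formula at m = k+1.
This completes the induction.

v_m = -5·3^(m - 1) + 3·6^m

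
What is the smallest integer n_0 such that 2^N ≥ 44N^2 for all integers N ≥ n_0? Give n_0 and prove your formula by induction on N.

At N = 12: 4096 < 6336, so the inequality fails and n_0 ≥ 13. We prove 2^N ≥ 44N^2 for all N ≥ 13.
When N = 13: 2^N = 8192 and 44N^2 = 7436, so 8192 ≥ 7436.
Inductive step: assume the claim holds for N = r, so 2^r ≥ 44r^2.
Then 2^(r + 1) = 2·(2^r) ≥ 2·(44r^2).
Also, for r ≥ 13 we have 2·(44r^2) ≥ 44(r+1)^2, since 2 ≥ (1 + 1/r)^2 for all r ≥ 13.
Combining, 2^(r + 1) ≥ 44(r+1)^2.
By induction, the statement is established for all N ≥ 13.
Hence the smallest such n_0 is 13.

n_0 = 13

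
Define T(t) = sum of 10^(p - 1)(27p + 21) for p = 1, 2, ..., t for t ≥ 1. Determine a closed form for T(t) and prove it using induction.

We claim T(t) = 10^t(3t + 2) - 2 for all t ≥ 1.
Base case (t = 1): T(1) = 48, and the closed form gives 48. They agree.
For the inductive step, assume it holds for an arbitrary p ≥ 1, so T(p) = 10^p(3p + 2) - 2.
Then T(p+1) = T(p) + (10^p(27p + 48)) = (10^p(3p + 2) - 2) + (10^p(27p + 48)).
Simplifying, T(p+1) = 30·10^p·p + 50·10^p - 2 = 10^(p+1)(3(p+1) + 2) - 2,
which is the closed form with t = p+1.
Hence, by induction on t, the claim holds for every t ≥ 1.

T(t) = 10^t(3t + 2) - 2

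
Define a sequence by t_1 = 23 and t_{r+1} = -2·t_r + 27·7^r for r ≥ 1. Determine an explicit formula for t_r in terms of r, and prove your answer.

Computing the first terms: t_1 = 23, t_2 = 143, t_3 = 1037. This suggests t_r = -(-2)^r + 3·7^r.
Base case (r = 1): the formula gives 23 = 23 = t_1.
Inductive step: assume the claim holds for r = m, so t_m = -(-2)^m + 3·7^m.
Then t_{m+1} = -2·t_m + 27·7^m = -2·(-(-2)^m + 3·7^m) + 27·7^m = -(-2)^(m + 1) + 3·7^(m + 1),
which is the claimed formula at r = m+1.
By induction, the statement is established for all r ≥ 1.

t_r = -(-2)^r + 3·7^r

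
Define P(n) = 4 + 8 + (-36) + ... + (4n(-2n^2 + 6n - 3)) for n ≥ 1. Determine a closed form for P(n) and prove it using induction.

We claim P(n) = -2n(n + 1)(n^2 - 3n + 1) for all n ≥ 1.
Base step (n = 1): P(1) = 4, and the closed form gives 4. They agree.
Inductive step: assume the claim holds for n = k, so P(k) = 2k(-k^3 + 2k^2 + 2k - 1).
Then P(k+1) = P(k) + (-8k^3 + 12k + 4) = (2k(-k^3 + 2k^2 + 2k - 1)) + (-8k^3 + 12k + 4).
Simplifying, P(k+1) = -2(k + 1)(k + 2)(k^2 - k - 1) = -2(k+1)((k+1) + 1)((k+1)^2 - 3(k+1) + 1),
which is the closed form with n = k+1.
Hence, by induction on n, the claim holds for every n ≥ 1.

P(n) = -2n(n + 1)(n^2 - 3n + 1)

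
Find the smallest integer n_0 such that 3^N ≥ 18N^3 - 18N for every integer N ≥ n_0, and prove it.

n_0 = 9

At N = 8: 6561 < 9072, so the inequality fails and n_0 ≥ 9. We prove 3^N ≥ 18N^3 - 18N for all N ≥ 9.
Base case (N = 9): 3^N = 19683 and 18N^3 - 18N = 12960, so 19683 ≥ 12960.
Suppose the result is true for N = j, so 3^j ≥ 18j^3 - 18j.
Then 3^(j + 1) = 3·(3^j) ≥ 3·(18j^3 - 18j).
Also, for j ≥ 9 we have 3·(18j^3 - 18j) ≥ 18(j+1)^3 - 18(j+1), since 3·(18j^3 - 18j) − (18(j+1)^3 - 18(j+1)) = 36j^3 - 54j^2 - 90j, which is nonnegative for all j ≥ 9.
Combining, 3^(j + 1) ≥ 18(j+1)^3 - 18(j+1).
By the principle of mathematical induction, the result holds for all N ≥ 9.
Hence the smallest such n_0 is 9.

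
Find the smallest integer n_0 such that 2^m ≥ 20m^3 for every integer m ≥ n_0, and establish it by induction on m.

At m = 16: 65536 < 81920, so the inequality fails and n_0 ≥ 17. We prove 2^m ≥ 20m^3 for all m ≥ 17.
Base case (m = 17): 2^m = 131072 and 20m^3 = 98260, so 131072 ≥ 98260.
Suppose the result is true for m = r, so 2^r ≥ 20r^3.
Then 2^(r + 1) = 2·(2^r) ≥ 2·(20r^3).
Also, for r ≥ 17 we have 2·(20r^3) ≥ 20(r+1)^3, since 2 ≥ (1 + 1/r)^3 for all r ≥ 17.
Combining, 2^(r + 1) ≥ 20(r+1)^3.
By the principle of mathematical induction, the result holds for all m ≥ 17.
Hence the smallest such n_0 is 17.

n_0 = 17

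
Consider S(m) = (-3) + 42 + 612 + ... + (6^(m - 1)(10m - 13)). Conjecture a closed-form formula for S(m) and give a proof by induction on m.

We claim S(m) = 6^m(2m - 3) + 3 for all m ≥ 1.
Base step (m = 1): S(1) = -3, and the closed form gives -3. They agree.
Suppose the result is true for m = p, so S(p) = 6^p(2p - 3) + 3.
Then S(p+1) = S(p) + (6^p(10p - 3)) = (6^p(2p - 3) + 3) + (6^p(10p - 3)).
Simplifying, S(p+1) = 12·6^p·p - 6·6^p + 3 = 6^(p+1)(2(p+1) - 3) + 3,
which is the closed form with m = p+1.
By the principle of mathematical induction, the result holds for all m ≥ 1.

S(m) = 6^m(2m - 3) + 3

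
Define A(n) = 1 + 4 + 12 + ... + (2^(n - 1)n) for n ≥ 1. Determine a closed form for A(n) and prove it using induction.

We claim A(n) = 2^n(n - 1) + 1 for all n ≥ 1.
When n = 1: A(1) = 1, and the closed form gives 1. They agree.
For the inductive step, assume it holds for an arbitrary r ≥ 1, so A(r) = 2^r(r - 1) + 1.
Then A(r+1) = A(r) + (2^r(r + 1)) = (2^r(r - 1) + 1) + (2^r(r + 1)).
Simplifying, A(r+1) = 2^(r + 1)r + 1 = 2^(r+1)((r+1) - 1) + 1,
which is the closed form with n = r+1.
By the principle of mathematical induction, the result holds for all n ≥ 1.

A(n) = 2^n(n - 1) + 1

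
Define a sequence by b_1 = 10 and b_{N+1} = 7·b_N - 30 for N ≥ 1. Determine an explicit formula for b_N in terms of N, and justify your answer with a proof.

Computing the first terms: b_1 = 10, b_2 = 40, b_3 = 250. This suggests b_N = 5·7^(N - 1) + 5.
Base case (N = 1): the formula gives 10 = 10 = b_1.
Suppose the result is true for N = k, so b_k = 5·7^(k - 1) + 5.
Then b_{k+1} = 7·b_k - 30 = 7·(5·7^(k - 1) + 5) - 30 = 5·7^k + 5 = 5·7^((k+1) - 1) + 5,
which is the claimed formula at N = k+1.
By induction, the statement is established for all N ≥ 1.

b_N = 5·7^(N - 1) + 5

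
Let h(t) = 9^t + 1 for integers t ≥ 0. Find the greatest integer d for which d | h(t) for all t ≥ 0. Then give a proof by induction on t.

Computing the first values: h(0) = 2 and h(1) = 10; gcd(2, 10) = 2, so d ≤ 2.
We prove 2 | 9^t + 1 for all t ≥ 0 by induction on t.
For the base case t = 0: h(0) = 2 = 2·(1), so 2 | h(0).
Inductive step: suppose the statement holds for some i ≥ 0, i.e. 2 | h(i). Then
h(i+1) = 9^(i+1) + 1 = 9·(9^i + 1) - 8 = 9·h(i) - 8. The first term is divisible by 2 by the inductive hypothesis, and -8 is divisible by 2. Hence 2 | h(i+1).
Hence, by induction on t, the claim holds for every t ≥ 0.
Therefore the largest such d is 2.

d = 2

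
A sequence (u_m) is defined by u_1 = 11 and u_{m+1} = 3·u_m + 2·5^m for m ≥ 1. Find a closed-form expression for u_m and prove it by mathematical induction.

u_m = 2·3^m + 5^m

Computing the first terms: u_1 = 11, u_2 = 43, u_3 = 179. This suggests u_m = 2·3^m + 5^m.
For the base case m = 1: the formula gives 11 = 11 = u_1.
Suppose the result is true for m = r, so u_r = 2·3^r + 5^r.
Then u_{r+1} = 3·u_r + 2·5^r = 3·(2·3^r + 5^r) + 2·5^r = 2·3^(r + 1) + 5^(r + 1),
which is the claimed formula at m = r+1.
By induction, the statement is established for all m ≥ 1.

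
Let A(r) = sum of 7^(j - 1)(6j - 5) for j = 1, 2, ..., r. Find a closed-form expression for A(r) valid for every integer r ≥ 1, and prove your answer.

A(r) = 7^r(r - 1) + 1

We claim A(r) = 7^r(r - 1) + 1 for all r ≥ 1.
For the base case r = 1: A(1) = 1, and the closed form gives 1. They agree.
Inductive step: assume the claim holds for r = j, so A(j) = 7^j(j - 1) + 1.
Then A(j+1) = A(j) + (7^j(6j + 1)) = (7^j(j - 1) + 1) + (7^j(6j + 1)).
Simplifying, A(j+1) = 7^(j + 1)j + 1 = 7^(j+1)((j+1) - 1) + 1,
which is the closed form with r = j+1.
This completes the induction.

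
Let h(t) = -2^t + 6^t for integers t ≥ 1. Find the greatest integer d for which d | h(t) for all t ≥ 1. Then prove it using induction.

Computing the first values: h(1) = 4 and h(2) = 32; gcd(4, 32) = 4, so d ≤ 4.
We prove 4 | -2^t + 6^t for all t ≥ 1 by induction on t.
For the base case t = 1: h(1) = 4 = 4·(1), so 4 | h(1).
Suppose the result is true for t = k, i.e. 4 | h(k). Then
6^{k+1} − 2^{k+1} = 6·6^k − 2·2^k = 6·(6^k − 2^k) + (4)·2^k. The first term is divisible by 4 by the inductive hypothesis, and the second term (4)·2^k is divisible by 4 since 4 | 4. Hence 4 | h(k+1).
By the principle of mathematical induction, the result holds for all t ≥ 1.
Therefore the largest such d is 4.

d = 4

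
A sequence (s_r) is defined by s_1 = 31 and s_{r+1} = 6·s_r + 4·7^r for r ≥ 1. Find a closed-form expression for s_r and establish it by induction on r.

s_r = 3·6^(r - 1) + 4·7^r

Computing the first terms: s_1 = 31, s_2 = 214, s_3 = 1480. This suggests s_r = 3·6^(r - 1) + 4·7^r.
Base step (r = 1): the formula gives 31 = 31 = s_1.
Suppose the result is true for r = p, so s_p = 3·6^(p - 1) + 4·7^p.
Then s_{p+1} = 6·s_p + 4·7^p = 6·(3·6^(p - 1) + 4·7^p) + 4·7^p = 3·6^p + 4·7^(p + 1) = 3·6^((p+1) - 1) + 4·7^(p+1),
which is the claimed formula at r = p+1.
By the principle of mathematical induction, the result holds for all r ≥ 1.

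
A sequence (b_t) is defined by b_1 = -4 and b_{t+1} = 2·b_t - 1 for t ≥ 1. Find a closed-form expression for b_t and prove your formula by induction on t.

Computing the first terms: b_1 = -4, b_2 = -9, b_3 = -19. This suggests b_t = -5·2^(t - 1) + 1.
Base case (t = 1): the formula gives -4 = -4 = b_1.
For the inductive step, assume it holds for an arbitrary p ≥ 1, so b_p = -5·2^(p - 1) + 1.
Then b_{p+1} = 2·b_p - 1 = 2·(-5·2^(p - 1) + 1) - 1 = -5·2^p + 1 = -5·2^((p+1) - 1) + 1,
which is the claimed formula at t = p+1.
This completes the induction.

b_t = -5·2^(t - 1) + 1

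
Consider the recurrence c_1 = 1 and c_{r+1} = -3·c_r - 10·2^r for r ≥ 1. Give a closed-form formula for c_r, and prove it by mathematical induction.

c_r = 5(-3)^(r - 1) - 2^(r + 1)

Computing the first terms: c_1 = 1, c_2 = -23, c_3 = 29. This suggests c_r = 5(-3)^(r - 1) - 2^(r + 1).
For the base case r = 1: the formula gives 1 = 1 = c_1.
Inductive step: assume the claim holds for r = i, so c_i = 5(-3)^(i - 1) - 2^(i + 1).
Then c_{i+1} = -3·c_i - 10·2^i = -3·(5(-3)^(i - 1) - 2^(i + 1)) - 10·2^i = 5(-3)^i - 2^(i + 2) = 5(-3)^((i+1) - 1) - 2^((i+1) + 1),
which is the claimed formula at r = i+1.
By induction, the statement is established for all r ≥ 1.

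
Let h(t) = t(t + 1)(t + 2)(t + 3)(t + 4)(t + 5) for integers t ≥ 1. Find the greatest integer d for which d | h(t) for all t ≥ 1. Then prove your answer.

d = 720

Computing the first values: h(1) = 720 and h(2) = 5040; gcd(720, 5040) = 720, so d ≤ 720.
We prove 720 | t(t + 1)(t + 2)(t + 3)(t + 4)(t + 5) for all t ≥ 1 by induction on t.
When t = 1: h(1) = 720 = 720·(1), so 720 | h(1).
Inductive step: assume the claim holds for t = i, i.e. 720 | h(i). Then
h(i+1) − h(i) = (i+1)·(i+2)·(i+3)·(i+4)·(i+5)·(i+6) − i·(i+1)·(i+2)·(i+3)·(i+4)·(i+5) = (i+1)·(i+2)·(i+3)·(i+4)·(i+5)·[(i+6) − i] = 6·(i+1)·(i+2)·(i+3)·(i+4)·(i+5). The product of 5 consecutive integers is divisible by (5)! = 120, so h(i+1) − h(i) is divisible by 6·120 = 720. By the inductive hypothesis 720 | h(i), hence 720 | h(i+1).
Hence, by induction on t, the claim holds for every t ≥ 1.
Therefore the largest such d is 720.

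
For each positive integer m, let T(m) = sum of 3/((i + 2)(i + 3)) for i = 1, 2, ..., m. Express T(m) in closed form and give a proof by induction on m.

We claim T(m) = m/(m + 3) for all m ≥ 1.
For the base case m = 1: T(1) = 1/4, and the closed form gives 1/4. They agree.
For the inductive step, assume it holds for an arbitrary i ≥ 1, so T(i) = i/(i + 3).
Then T(i+1) = T(i) + (3/((i + 3)(i + 4))) = (i/(i + 3)) + (3/((i + 3)(i + 4))).
Simplifying, T(i+1) = (i + 1)/(i + 4) = (i+1)/((i+1) + 3),
which is the closed form with m = i+1.
By induction, the statement is established for all m ≥ 1.

T(m) = m/(m + 3)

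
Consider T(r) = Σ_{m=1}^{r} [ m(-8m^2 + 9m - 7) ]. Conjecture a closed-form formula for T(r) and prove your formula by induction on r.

We claim T(r) = -r(r + 1)(2r^2 - r + 2) for all r ≥ 1.
Base case (r = 1): T(1) = -6, and the closed form gives -6. They agree.
Suppose the result is true for r = m, so T(m) = m(-2m^3 - m^2 - m - 2).
Then T(m+1) = T(m) + ((m + 1)(9m - 8(m + 1)^2 + 2)) = (m(-2m^3 - m^2 - m - 2)) + ((m + 1)(9m - 8(m + 1)^2 + 2)).
Simplifying, T(m+1) = -(m + 1)(m + 2)(2m^2 + 3m + 3) = -(m+1)((m+1) + 1)(2(m+1)^2 - (m+1) + 2),
which is the closed form with r = m+1.
Hence, by induction on r, the claim holds for every r ≥ 1.

T(r) = -r(r + 1)(2r^2 - r + 2)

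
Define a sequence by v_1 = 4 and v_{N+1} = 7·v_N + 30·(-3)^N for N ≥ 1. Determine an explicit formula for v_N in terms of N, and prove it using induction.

v_N = (-3)^(N + 1) - 5·7^(N - 1)

Computing the first terms: v_1 = 4, v_2 = -62, v_3 = -164. This suggests v_N = (-3)^(N + 1) - 5·7^(N - 1).
For the base case N = 1: the formula gives 4 = 4 = v_1.
Inductive step: suppose the statement holds for some p ≥ 1, so v_p = (-3)^(p + 1) - 5·7^(p - 1).
Then v_{p+1} = 7·v_p + 30·(-3)^p = 7·((-3)^(p + 1) - 5·7^(p - 1)) + 30·(-3)^p = (-3)^(p + 2) - 5·7^p = (-3)^((p+1) + 1) - 5·7^((p+1) - 1),
which is the claimed formula at N = p+1.
By the principle of mathematical induction, the result holds for all N ≥ 1.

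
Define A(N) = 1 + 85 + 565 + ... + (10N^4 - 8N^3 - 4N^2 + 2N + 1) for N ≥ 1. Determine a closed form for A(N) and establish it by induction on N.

A(N) = N(2N^4 + 3N^3 - 2N^2 - 3N + 1)

We claim A(N) = N(2N^4 + 3N^3 - 2N^2 - 3N + 1) for all N ≥ 1.
When N = 1: A(1) = 1, and the closed form gives 1. They agree.
Inductive step: assume the claim holds for N = k, so A(k) = k(2k^4 + 3k^3 - 2k^2 - 3k + 1).
Then A(k+1) = A(k) + (10k^4 + 32k^3 + 32k^2 + 10k + 1) = (k(2k^4 + 3k^3 - 2k^2 - 3k + 1)) + (10k^4 + 32k^3 + 32k^2 + 10k + 1).
Simplifying, A(k+1) = (k + 1)(2k^4 + 11k^3 + 19k^2 + 10k + 1) = (k+1)(2(k+1)^4 + 3(k+1)^3 - 2(k+1)^2 - 3(k+1) + 1),
which is the closed form with N = k+1.
This completes the induction.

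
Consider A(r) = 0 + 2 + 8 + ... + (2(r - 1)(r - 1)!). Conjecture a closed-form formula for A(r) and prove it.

A(r) = 2r! - 2

We claim A(r) = 2r! - 2 for all r ≥ 1.
When r = 1: A(1) = 0, and the closed form gives 0. They agree.
Inductive step: assume the claim holds for r = p, so A(p) = 2p! - 2.
Then A(p+1) = A(p) + (2p·p!) = (2p! - 2) + (2p·p!).
Simplifying, A(p+1) = 2(p+1)! - 2,
which is the closed form with r = p+1.
By induction, the statement is established for all r ≥ 1.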